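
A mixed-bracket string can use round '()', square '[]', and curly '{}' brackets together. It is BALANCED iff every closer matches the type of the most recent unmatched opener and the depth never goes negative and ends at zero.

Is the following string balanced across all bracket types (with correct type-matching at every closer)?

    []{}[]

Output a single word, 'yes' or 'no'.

pos 0: push '['; stack = [
pos 1: ']' matches '['; pop; stack = (empty)
pos 2: push '{'; stack = {
pos 3: '}' matches '{'; pop; stack = (empty)
pos 4: push '['; stack = [
pos 5: ']' matches '['; pop; stack = (empty)
end: stack empty → VALID
Verdict: properly nested → yes

Answer: yes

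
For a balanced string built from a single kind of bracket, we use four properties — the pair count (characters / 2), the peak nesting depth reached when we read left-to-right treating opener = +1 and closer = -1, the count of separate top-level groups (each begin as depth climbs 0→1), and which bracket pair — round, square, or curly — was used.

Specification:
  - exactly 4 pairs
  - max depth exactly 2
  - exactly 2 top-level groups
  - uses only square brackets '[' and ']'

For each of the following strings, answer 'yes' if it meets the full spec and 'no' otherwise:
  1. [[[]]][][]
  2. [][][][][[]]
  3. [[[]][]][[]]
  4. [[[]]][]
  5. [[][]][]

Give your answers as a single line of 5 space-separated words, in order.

String 1 '[[[]]][][]': depth seq [1 2 3 2 1 0 1 0 1 0]
  -> pairs=5 depth=3 groups=3 -> no
String 2 '[][][][][[]]': depth seq [1 0 1 0 1 0 1 0 1 2 1 0]
  -> pairs=6 depth=2 groups=5 -> no
String 3 '[[[]][]][[]]': depth seq [1 2 3 2 1 2 1 0 1 2 1 0]
  -> pairs=6 depth=3 groups=2 -> no
String 4 '[[[]]][]': depth seq [1 2 3 2 1 0 1 0]
  -> pairs=4 depth=3 groups=2 -> no
String 5 '[[][]][]': depth seq [1 2 1 2 1 0 1 0]
  -> pairs=4 depth=2 groups=2 -> yes

Answer: no no no no yes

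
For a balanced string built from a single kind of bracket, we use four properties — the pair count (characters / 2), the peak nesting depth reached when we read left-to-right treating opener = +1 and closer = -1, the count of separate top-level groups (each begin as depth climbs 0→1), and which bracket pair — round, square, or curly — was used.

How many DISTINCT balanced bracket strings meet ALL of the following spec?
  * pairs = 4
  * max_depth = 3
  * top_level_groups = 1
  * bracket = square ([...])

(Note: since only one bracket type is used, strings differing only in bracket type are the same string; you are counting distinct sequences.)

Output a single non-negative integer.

Answer: 3

Derivation:
Spec: pairs=4 depth=3 groups=1
Count(depth <= 3) = 4
Count(depth <= 2) = 1
Count(depth == 3) = 4 - 1 = 3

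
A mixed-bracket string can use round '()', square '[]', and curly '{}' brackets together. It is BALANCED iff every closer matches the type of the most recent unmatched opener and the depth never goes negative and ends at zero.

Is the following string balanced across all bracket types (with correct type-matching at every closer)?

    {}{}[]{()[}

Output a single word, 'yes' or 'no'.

pos 0: push '{'; stack = {
pos 1: '}' matches '{'; pop; stack = (empty)
pos 2: push '{'; stack = {
pos 3: '}' matches '{'; pop; stack = (empty)
pos 4: push '['; stack = [
pos 5: ']' matches '['; pop; stack = (empty)
pos 6: push '{'; stack = {
pos 7: push '('; stack = {(
pos 8: ')' matches '('; pop; stack = {
pos 9: push '['; stack = {[
pos 10: saw closer '}' but top of stack is '[' (expected ']') → INVALID
Verdict: type mismatch at position 10: '}' closes '[' → no

Answer: no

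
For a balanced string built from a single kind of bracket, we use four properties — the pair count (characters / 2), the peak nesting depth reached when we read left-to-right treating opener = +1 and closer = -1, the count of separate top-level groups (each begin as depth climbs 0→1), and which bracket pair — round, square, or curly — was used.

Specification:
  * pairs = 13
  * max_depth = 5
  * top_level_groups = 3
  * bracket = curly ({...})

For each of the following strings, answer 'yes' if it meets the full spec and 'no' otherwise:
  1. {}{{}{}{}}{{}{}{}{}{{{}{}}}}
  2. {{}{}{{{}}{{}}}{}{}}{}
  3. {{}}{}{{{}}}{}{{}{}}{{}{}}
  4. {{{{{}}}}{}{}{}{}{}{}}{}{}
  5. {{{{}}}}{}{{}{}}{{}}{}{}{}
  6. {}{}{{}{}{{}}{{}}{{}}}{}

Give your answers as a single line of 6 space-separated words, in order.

String 1 '{}{{}{}{}}{{}{}{}{}{{{}{}}}}': depth seq [1 0 1 2 1 2 1 2 1 0 1 2 1 2 1 2 1 2 1 2 3 4 3 4 3 2 1 0]
  -> pairs=14 depth=4 groups=3 -> no
String 2 '{{}{}{{{}}{{}}}{}{}}{}': depth seq [1 2 1 2 1 2 3 4 3 2 3 4 3 2 1 2 1 2 1 0 1 0]
  -> pairs=11 depth=4 groups=2 -> no
String 3 '{{}}{}{{{}}}{}{{}{}}{{}{}}': depth seq [1 2 1 0 1 0 1 2 3 2 1 0 1 0 1 2 1 2 1 0 1 2 1 2 1 0]
  -> pairs=13 depth=3 groups=6 -> no
String 4 '{{{{{}}}}{}{}{}{}{}{}}{}{}': depth seq [1 2 3 4 5 4 3 2 1 2 1 2 1 2 1 2 1 2 1 2 1 0 1 0 1 0]
  -> pairs=13 depth=5 groups=3 -> yes
String 5 '{{{{}}}}{}{{}{}}{{}}{}{}{}': depth seq [1 2 3 4 3 2 1 0 1 0 1 2 1 2 1 0 1 2 1 0 1 0 1 0 1 0]
  -> pairs=13 depth=4 groups=7 -> no
String 6 '{}{}{{}{}{{}}{{}}{{}}}{}': depth seq [1 0 1 0 1 2 1 2 1 2 3 2 1 2 3 2 1 2 3 2 1 0 1 0]
  -> pairs=12 depth=3 groups=4 -> no

Answer: no no no yes no no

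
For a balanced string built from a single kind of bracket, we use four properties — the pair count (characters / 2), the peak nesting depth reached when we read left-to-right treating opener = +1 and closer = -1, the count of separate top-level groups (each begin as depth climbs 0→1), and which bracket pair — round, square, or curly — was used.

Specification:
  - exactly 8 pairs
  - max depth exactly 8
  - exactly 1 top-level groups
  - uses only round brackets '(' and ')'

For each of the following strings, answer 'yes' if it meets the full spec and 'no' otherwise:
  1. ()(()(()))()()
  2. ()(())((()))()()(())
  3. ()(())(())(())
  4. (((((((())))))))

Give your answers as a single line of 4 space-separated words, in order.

Answer: no no no yes

Derivation:
String 1 '()(()(()))()()': depth seq [1 0 1 2 1 2 3 2 1 0 1 0 1 0]
  -> pairs=7 depth=3 groups=4 -> no
String 2 '()(())((()))()()(())': depth seq [1 0 1 2 1 0 1 2 3 2 1 0 1 0 1 0 1 2 1 0]
  -> pairs=10 depth=3 groups=6 -> no
String 3 '()(())(())(())': depth seq [1 0 1 2 1 0 1 2 1 0 1 2 1 0]
  -> pairs=7 depth=2 groups=4 -> no
String 4 '(((((((())))))))': depth seq [1 2 3 4 5 6 7 8 7 6 5 4 3 2 1 0]
  -> pairs=8 depth=8 groups=1 -> yes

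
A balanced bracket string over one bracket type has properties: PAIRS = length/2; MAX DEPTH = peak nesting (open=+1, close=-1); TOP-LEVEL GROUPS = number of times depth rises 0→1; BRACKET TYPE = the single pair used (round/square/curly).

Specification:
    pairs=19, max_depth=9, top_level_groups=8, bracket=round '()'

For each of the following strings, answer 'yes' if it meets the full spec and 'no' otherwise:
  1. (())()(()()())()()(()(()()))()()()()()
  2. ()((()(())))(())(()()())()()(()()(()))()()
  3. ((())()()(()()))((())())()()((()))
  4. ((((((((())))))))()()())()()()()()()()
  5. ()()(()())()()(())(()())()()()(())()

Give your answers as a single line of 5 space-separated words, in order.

Answer: no no no yes no

Derivation:
String 1 '(())()(()()())()()(()(()()))()()()()()': depth seq [1 2 1 0 1 0 1 2 1 2 1 2 1 0 1 0 1 0 1 2 1 2 3 2 3 2 1 0 1 0 1 0 1 0 1 0 1 0]
  -> pairs=19 depth=3 groups=11 -> no
String 2 '()((()(())))(())(()()())()()(()()(()))()()': depth seq [1 0 1 2 3 2 3 4 3 2 1 0 1 2 1 0 1 2 1 2 1 2 1 0 1 0 1 0 1 2 1 2 1 2 3 2 1 0 1 0 1 0]
  -> pairs=21 depth=4 groups=9 -> no
String 3 '((())()()(()()))((())())()()((()))': depth seq [1 2 3 2 1 2 1 2 1 2 3 2 3 2 1 0 1 2 3 2 1 2 1 0 1 0 1 0 1 2 3 2 1 0]
  -> pairs=17 depth=3 groups=5 -> no
String 4 '((((((((())))))))()()())()()()()()()()': depth seq [1 2 3 4 5 6 7 8 9 8 7 6 5 4 3 2 1 2 1 2 1 2 1 0 1 0 1 0 1 0 1 0 1 0 1 0 1 0]
  -> pairs=19 depth=9 groups=8 -> yes
String 5 '()()(()())()()(())(()())()()()(())()': depth seq [1 0 1 0 1 2 1 2 1 0 1 0 1 0 1 2 1 0 1 2 1 2 1 0 1 0 1 0 1 0 1 2 1 0 1 0]
  -> pairs=18 depth=2 groups=12 -> no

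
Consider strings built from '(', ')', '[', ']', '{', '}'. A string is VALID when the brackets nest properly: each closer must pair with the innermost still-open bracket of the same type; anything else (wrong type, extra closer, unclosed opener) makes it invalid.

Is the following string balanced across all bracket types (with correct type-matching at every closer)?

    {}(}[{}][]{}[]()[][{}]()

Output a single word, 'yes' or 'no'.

pos 0: push '{'; stack = {
pos 1: '}' matches '{'; pop; stack = (empty)
pos 2: push '('; stack = (
pos 3: saw closer '}' but top of stack is '(' (expected ')') → INVALID
Verdict: type mismatch at position 3: '}' closes '(' → no

Answer: no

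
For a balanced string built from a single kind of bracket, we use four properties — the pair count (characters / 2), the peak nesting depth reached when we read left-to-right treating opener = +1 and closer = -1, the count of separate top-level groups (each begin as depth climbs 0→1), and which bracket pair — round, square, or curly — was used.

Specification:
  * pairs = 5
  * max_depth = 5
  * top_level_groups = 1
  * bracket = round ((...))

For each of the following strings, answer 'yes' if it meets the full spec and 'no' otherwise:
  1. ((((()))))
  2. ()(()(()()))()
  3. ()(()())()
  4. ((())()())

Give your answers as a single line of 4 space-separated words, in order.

Answer: yes no no no

Derivation:
String 1 '((((()))))': depth seq [1 2 3 4 5 4 3 2 1 0]
  -> pairs=5 depth=5 groups=1 -> yes
String 2 '()(()(()()))()': depth seq [1 0 1 2 1 2 3 2 3 2 1 0 1 0]
  -> pairs=7 depth=3 groups=3 -> no
String 3 '()(()())()': depth seq [1 0 1 2 1 2 1 0 1 0]
  -> pairs=5 depth=2 groups=3 -> no
String 4 '((())()())': depth seq [1 2 3 2 1 2 1 2 1 0]
  -> pairs=5 depth=3 groups=1 -> no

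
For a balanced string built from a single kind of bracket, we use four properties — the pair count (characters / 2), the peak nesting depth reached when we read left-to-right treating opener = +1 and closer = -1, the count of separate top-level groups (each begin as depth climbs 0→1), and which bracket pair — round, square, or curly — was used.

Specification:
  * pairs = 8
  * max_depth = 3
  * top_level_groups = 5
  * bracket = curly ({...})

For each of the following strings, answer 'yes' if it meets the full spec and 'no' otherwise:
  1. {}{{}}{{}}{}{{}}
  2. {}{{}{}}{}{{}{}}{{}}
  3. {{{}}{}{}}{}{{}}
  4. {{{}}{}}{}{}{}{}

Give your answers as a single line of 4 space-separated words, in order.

String 1 '{}{{}}{{}}{}{{}}': depth seq [1 0 1 2 1 0 1 2 1 0 1 0 1 2 1 0]
  -> pairs=8 depth=2 groups=5 -> no
String 2 '{}{{}{}}{}{{}{}}{{}}': depth seq [1 0 1 2 1 2 1 0 1 0 1 2 1 2 1 0 1 2 1 0]
  -> pairs=10 depth=2 groups=5 -> no
String 3 '{{{}}{}{}}{}{{}}': depth seq [1 2 3 2 1 2 1 2 1 0 1 0 1 2 1 0]
  -> pairs=8 depth=3 groups=3 -> no
String 4 '{{{}}{}}{}{}{}{}': depth seq [1 2 3 2 1 2 1 0 1 0 1 0 1 0 1 0]
  -> pairs=8 depth=3 groups=5 -> yes

Answer: no no no yes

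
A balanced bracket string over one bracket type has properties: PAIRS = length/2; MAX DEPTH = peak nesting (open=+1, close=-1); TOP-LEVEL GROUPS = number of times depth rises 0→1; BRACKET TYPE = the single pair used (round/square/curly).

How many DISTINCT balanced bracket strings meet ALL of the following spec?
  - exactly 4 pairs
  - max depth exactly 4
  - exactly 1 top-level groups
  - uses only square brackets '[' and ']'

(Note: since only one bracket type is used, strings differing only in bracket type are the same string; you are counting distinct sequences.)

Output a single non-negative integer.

Answer: 1

Derivation:
Spec: pairs=4 depth=4 groups=1
Count(depth <= 4) = 5
Count(depth <= 3) = 4
Count(depth == 4) = 5 - 4 = 1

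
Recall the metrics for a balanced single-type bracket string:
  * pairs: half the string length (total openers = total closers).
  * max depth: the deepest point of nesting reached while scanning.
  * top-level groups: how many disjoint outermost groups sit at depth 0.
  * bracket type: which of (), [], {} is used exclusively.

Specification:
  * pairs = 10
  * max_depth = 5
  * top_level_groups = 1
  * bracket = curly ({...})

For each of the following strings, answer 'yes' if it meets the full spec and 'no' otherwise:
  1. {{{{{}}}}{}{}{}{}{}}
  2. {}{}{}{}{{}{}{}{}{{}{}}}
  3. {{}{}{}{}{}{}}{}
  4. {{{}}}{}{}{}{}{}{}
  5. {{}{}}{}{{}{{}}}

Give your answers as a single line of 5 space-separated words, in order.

Answer: yes no no no no

Derivation:
String 1 '{{{{{}}}}{}{}{}{}{}}': depth seq [1 2 3 4 5 4 3 2 1 2 1 2 1 2 1 2 1 2 1 0]
  -> pairs=10 depth=5 groups=1 -> yes
String 2 '{}{}{}{}{{}{}{}{}{{}{}}}': depth seq [1 0 1 0 1 0 1 0 1 2 1 2 1 2 1 2 1 2 3 2 3 2 1 0]
  -> pairs=12 depth=3 groups=5 -> no
String 3 '{{}{}{}{}{}{}}{}': depth seq [1 2 1 2 1 2 1 2 1 2 1 2 1 0 1 0]
  -> pairs=8 depth=2 groups=2 -> no
String 4 '{{{}}}{}{}{}{}{}{}': depth seq [1 2 3 2 1 0 1 0 1 0 1 0 1 0 1 0 1 0]
  -> pairs=9 depth=3 groups=7 -> no
String 5 '{{}{}}{}{{}{{}}}': depth seq [1 2 1 2 1 0 1 0 1 2 1 2 3 2 1 0]
  -> pairs=8 depth=3 groups=3 -> no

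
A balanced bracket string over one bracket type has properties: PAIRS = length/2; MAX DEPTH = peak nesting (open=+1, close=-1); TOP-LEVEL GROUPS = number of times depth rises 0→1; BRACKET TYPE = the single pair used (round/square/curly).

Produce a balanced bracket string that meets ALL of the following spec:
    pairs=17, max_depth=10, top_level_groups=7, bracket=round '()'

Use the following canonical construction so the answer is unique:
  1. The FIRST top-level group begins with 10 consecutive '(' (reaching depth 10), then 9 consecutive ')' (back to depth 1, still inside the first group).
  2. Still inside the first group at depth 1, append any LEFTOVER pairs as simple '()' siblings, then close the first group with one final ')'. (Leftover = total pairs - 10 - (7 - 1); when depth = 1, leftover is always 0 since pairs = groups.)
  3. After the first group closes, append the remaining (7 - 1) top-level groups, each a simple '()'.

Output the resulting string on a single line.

Answer: (((((((((()))))))))())()()()()()()

Derivation:
Spec: pairs=17 depth=10 groups=7
Leftover pairs = 17 - 10 - (7-1) = 1
First group: deep chain of depth 10 + 1 sibling pairs
Remaining 6 groups: simple '()' each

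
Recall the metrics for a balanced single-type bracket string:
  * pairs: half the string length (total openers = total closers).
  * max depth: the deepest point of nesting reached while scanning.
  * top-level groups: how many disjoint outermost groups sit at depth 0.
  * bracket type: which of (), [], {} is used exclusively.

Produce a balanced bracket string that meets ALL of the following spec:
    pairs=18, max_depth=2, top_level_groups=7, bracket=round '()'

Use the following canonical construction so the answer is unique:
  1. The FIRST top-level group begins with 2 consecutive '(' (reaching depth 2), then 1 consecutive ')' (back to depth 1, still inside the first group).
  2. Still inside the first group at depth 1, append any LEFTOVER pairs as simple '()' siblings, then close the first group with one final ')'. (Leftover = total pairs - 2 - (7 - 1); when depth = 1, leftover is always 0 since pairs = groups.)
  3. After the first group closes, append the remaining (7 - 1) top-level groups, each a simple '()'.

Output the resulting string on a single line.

Spec: pairs=18 depth=2 groups=7
Leftover pairs = 18 - 2 - (7-1) = 10
First group: deep chain of depth 2 + 10 sibling pairs
Remaining 6 groups: simple '()' each

Answer: (()()()()()()()()()()())()()()()()()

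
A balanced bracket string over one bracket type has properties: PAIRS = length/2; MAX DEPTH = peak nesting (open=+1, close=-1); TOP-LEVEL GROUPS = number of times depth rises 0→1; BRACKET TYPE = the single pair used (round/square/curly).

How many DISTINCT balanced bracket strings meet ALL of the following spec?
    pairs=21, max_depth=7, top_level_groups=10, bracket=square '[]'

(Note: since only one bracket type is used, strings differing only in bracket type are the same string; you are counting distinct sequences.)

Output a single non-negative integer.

Answer: 885360

Derivation:
Spec: pairs=21 depth=7 groups=10
Count(depth <= 7) = 40090750
Count(depth <= 6) = 39205390
Count(depth == 7) = 40090750 - 39205390 = 885360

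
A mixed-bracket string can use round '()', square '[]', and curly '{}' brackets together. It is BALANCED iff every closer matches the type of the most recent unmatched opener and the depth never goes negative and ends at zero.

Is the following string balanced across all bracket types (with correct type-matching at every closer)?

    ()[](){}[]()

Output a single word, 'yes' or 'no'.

pos 0: push '('; stack = (
pos 1: ')' matches '('; pop; stack = (empty)
pos 2: push '['; stack = [
pos 3: ']' matches '['; pop; stack = (empty)
pos 4: push '('; stack = (
pos 5: ')' matches '('; pop; stack = (empty)
pos 6: push '{'; stack = {
pos 7: '}' matches '{'; pop; stack = (empty)
pos 8: push '['; stack = [
pos 9: ']' matches '['; pop; stack = (empty)
pos 10: push '('; stack = (
pos 11: ')' matches '('; pop; stack = (empty)
end: stack empty → VALID
Verdict: properly nested → yes

Answer: yes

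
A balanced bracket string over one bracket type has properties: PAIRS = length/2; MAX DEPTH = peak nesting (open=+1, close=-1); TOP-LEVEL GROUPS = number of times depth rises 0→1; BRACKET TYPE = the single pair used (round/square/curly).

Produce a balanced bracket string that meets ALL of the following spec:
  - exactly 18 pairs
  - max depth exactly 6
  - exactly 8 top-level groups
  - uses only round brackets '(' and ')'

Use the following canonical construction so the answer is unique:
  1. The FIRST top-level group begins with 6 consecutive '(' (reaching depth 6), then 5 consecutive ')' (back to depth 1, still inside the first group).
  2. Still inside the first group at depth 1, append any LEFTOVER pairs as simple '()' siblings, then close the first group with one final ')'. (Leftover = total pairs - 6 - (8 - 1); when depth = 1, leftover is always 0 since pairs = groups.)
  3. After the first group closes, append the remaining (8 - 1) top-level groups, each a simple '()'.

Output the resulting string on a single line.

Answer: (((((()))))()()()()())()()()()()()()

Derivation:
Spec: pairs=18 depth=6 groups=8
Leftover pairs = 18 - 6 - (8-1) = 5
First group: deep chain of depth 6 + 5 sibling pairs
Remaining 7 groups: simple '()' each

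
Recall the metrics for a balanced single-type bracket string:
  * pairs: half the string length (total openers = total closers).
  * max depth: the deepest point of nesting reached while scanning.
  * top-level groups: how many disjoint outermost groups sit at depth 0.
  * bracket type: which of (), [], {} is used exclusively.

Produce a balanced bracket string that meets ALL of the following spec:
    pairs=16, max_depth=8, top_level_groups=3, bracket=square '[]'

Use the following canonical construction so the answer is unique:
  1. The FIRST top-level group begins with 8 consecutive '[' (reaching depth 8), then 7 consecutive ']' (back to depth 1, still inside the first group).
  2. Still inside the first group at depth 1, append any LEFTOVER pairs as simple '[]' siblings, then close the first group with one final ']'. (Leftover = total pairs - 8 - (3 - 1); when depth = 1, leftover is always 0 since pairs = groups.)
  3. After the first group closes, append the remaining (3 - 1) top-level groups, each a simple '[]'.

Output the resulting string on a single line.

Answer: [[[[[[[[]]]]]]][][][][][][]][][]

Derivation:
Spec: pairs=16 depth=8 groups=3
Leftover pairs = 16 - 8 - (3-1) = 6
First group: deep chain of depth 8 + 6 sibling pairs
Remaining 2 groups: simple '[]' each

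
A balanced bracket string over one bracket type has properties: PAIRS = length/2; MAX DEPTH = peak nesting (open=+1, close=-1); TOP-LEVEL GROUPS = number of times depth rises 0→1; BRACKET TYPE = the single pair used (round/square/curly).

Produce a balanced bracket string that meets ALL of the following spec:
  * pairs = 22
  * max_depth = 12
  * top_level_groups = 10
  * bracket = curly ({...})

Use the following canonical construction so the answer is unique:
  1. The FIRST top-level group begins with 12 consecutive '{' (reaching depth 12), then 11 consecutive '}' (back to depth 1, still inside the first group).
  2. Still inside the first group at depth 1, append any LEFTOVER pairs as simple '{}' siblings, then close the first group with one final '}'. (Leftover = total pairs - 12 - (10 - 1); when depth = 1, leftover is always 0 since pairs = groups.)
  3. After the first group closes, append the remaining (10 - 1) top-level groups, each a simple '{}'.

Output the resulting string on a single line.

Answer: {{{{{{{{{{{{}}}}}}}}}}}{}}{}{}{}{}{}{}{}{}{}

Derivation:
Spec: pairs=22 depth=12 groups=10
Leftover pairs = 22 - 12 - (10-1) = 1
First group: deep chain of depth 12 + 1 sibling pairs
Remaining 9 groups: simple '{}' each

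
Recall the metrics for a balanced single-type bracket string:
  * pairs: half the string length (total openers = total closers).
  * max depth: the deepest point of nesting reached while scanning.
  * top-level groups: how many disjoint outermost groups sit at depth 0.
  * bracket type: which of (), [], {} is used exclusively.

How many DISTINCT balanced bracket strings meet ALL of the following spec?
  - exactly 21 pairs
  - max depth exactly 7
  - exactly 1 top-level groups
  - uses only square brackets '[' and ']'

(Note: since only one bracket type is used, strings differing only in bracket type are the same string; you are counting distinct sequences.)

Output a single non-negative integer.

Spec: pairs=21 depth=7 groups=1
Count(depth <= 7) = 3392317952
Count(depth <= 6) = 1825158051
Count(depth == 7) = 3392317952 - 1825158051 = 1567159901

Answer: 1567159901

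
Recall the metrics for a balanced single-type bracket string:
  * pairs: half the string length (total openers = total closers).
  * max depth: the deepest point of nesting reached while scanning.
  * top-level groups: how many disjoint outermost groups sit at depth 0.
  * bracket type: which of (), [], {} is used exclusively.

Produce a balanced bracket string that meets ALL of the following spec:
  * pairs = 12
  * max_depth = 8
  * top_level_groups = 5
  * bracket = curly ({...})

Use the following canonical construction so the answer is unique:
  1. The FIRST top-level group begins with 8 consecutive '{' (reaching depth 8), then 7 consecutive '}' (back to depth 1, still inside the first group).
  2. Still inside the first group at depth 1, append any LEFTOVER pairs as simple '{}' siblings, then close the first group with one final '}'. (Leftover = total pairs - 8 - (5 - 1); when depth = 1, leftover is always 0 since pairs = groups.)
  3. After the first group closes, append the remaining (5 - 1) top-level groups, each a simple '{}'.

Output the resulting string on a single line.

Spec: pairs=12 depth=8 groups=5
Leftover pairs = 12 - 8 - (5-1) = 0
First group: deep chain of depth 8 + 0 sibling pairs
Remaining 4 groups: simple '{}' each

Answer: {{{{{{{{}}}}}}}}{}{}{}{}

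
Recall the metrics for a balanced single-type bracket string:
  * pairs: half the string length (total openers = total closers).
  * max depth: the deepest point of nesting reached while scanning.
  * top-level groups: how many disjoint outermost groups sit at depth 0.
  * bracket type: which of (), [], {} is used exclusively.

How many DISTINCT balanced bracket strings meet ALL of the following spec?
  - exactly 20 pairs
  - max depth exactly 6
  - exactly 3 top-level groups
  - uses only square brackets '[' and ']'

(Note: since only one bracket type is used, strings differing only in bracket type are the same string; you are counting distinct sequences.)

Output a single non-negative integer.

Answer: 346594047

Derivation:
Spec: pairs=20 depth=6 groups=3
Count(depth <= 6) = 730427334
Count(depth <= 5) = 383833287
Count(depth == 6) = 730427334 - 383833287 = 346594047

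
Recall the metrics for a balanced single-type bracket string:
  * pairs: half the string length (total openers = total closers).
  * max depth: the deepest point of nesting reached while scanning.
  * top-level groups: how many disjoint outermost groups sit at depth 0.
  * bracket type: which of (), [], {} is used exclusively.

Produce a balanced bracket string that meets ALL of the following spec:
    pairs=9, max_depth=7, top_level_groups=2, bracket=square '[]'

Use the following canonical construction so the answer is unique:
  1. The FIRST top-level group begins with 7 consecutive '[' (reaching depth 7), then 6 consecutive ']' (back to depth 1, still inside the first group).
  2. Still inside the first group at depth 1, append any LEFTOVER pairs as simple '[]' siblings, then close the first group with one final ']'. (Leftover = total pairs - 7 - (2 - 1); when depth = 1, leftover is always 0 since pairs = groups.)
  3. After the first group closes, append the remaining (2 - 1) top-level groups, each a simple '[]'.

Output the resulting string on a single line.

Answer: [[[[[[[]]]]]][]][]

Derivation:
Spec: pairs=9 depth=7 groups=2
Leftover pairs = 9 - 7 - (2-1) = 1
First group: deep chain of depth 7 + 1 sibling pairs
Remaining 1 groups: simple '[]' each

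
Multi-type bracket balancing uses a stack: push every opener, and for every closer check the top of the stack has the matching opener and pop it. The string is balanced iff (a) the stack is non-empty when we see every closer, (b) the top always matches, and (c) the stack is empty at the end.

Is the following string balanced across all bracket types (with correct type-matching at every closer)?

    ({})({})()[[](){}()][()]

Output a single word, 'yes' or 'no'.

pos 0: push '('; stack = (
pos 1: push '{'; stack = ({
pos 2: '}' matches '{'; pop; stack = (
pos 3: ')' matches '('; pop; stack = (empty)
pos 4: push '('; stack = (
pos 5: push '{'; stack = ({
pos 6: '}' matches '{'; pop; stack = (
pos 7: ')' matches '('; pop; stack = (empty)
pos 8: push '('; stack = (
pos 9: ')' matches '('; pop; stack = (empty)
pos 10: push '['; stack = [
pos 11: push '['; stack = [[
pos 12: ']' matches '['; pop; stack = [
pos 13: push '('; stack = [(
pos 14: ')' matches '('; pop; stack = [
pos 15: push '{'; stack = [{
pos 16: '}' matches '{'; pop; stack = [
pos 17: push '('; stack = [(
pos 18: ')' matches '('; pop; stack = [
pos 19: ']' matches '['; pop; stack = (empty)
pos 20: push '['; stack = [
pos 21: push '('; stack = [(
pos 22: ')' matches '('; pop; stack = [
pos 23: ']' matches '['; pop; stack = (empty)
end: stack empty → VALID
Verdict: properly nested → yes

Answer: yes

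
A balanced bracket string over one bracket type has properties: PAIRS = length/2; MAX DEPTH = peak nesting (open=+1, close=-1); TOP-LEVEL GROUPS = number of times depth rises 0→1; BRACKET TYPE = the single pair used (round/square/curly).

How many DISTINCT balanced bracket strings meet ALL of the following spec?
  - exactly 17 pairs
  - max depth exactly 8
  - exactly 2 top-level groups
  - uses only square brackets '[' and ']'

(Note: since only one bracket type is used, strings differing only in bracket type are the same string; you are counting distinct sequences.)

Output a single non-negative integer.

Answer: 4077838

Derivation:
Spec: pairs=17 depth=8 groups=2
Count(depth <= 8) = 32703822
Count(depth <= 7) = 28625984
Count(depth == 8) = 32703822 - 28625984 = 4077838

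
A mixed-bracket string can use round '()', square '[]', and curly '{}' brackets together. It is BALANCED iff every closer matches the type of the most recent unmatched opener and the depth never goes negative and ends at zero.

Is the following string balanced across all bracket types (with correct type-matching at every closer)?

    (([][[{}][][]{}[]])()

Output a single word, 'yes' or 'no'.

Answer: no

Derivation:
pos 0: push '('; stack = (
pos 1: push '('; stack = ((
pos 2: push '['; stack = (([
pos 3: ']' matches '['; pop; stack = ((
pos 4: push '['; stack = (([
pos 5: push '['; stack = (([[
pos 6: push '{'; stack = (([[{
pos 7: '}' matches '{'; pop; stack = (([[
pos 8: ']' matches '['; pop; stack = (([
pos 9: push '['; stack = (([[
pos 10: ']' matches '['; pop; stack = (([
pos 11: push '['; stack = (([[
pos 12: ']' matches '['; pop; stack = (([
pos 13: push '{'; stack = (([{
pos 14: '}' matches '{'; pop; stack = (([
pos 15: push '['; stack = (([[
pos 16: ']' matches '['; pop; stack = (([
pos 17: ']' matches '['; pop; stack = ((
pos 18: ')' matches '('; pop; stack = (
pos 19: push '('; stack = ((
pos 20: ')' matches '('; pop; stack = (
end: stack still non-empty (() → INVALID
Verdict: unclosed openers at end: ( → no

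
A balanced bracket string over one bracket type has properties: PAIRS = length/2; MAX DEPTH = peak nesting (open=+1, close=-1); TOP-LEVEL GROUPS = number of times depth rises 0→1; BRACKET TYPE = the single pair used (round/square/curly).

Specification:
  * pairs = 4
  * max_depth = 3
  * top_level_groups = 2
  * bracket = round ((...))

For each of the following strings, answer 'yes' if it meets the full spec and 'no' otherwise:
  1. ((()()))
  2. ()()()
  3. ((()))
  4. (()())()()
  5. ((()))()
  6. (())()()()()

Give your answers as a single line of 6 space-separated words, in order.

Answer: no no no no yes no

Derivation:
String 1 '((()()))': depth seq [1 2 3 2 3 2 1 0]
  -> pairs=4 depth=3 groups=1 -> no
String 2 '()()()': depth seq [1 0 1 0 1 0]
  -> pairs=3 depth=1 groups=3 -> no
String 3 '((()))': depth seq [1 2 3 2 1 0]
  -> pairs=3 depth=3 groups=1 -> no
String 4 '(()())()()': depth seq [1 2 1 2 1 0 1 0 1 0]
  -> pairs=5 depth=2 groups=3 -> no
String 5 '((()))()': depth seq [1 2 3 2 1 0 1 0]
  -> pairs=4 depth=3 groups=2 -> yes
String 6 '(())()()()()': depth seq [1 2 1 0 1 0 1 0 1 0 1 0]
  -> pairs=6 depth=2 groups=5 -> no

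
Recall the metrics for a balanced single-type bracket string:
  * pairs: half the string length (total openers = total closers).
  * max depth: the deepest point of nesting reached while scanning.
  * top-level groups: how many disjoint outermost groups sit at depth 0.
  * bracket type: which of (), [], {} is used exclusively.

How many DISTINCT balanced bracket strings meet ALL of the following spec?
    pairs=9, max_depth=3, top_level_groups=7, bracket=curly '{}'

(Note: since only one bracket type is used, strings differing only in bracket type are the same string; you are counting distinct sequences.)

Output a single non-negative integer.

Answer: 7

Derivation:
Spec: pairs=9 depth=3 groups=7
Count(depth <= 3) = 35
Count(depth <= 2) = 28
Count(depth == 3) = 35 - 28 = 7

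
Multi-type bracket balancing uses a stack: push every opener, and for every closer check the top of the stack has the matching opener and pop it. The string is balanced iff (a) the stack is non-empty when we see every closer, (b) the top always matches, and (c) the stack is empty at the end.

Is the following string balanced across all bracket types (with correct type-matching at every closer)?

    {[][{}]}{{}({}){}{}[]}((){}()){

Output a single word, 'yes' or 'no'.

pos 0: push '{'; stack = {
pos 1: push '['; stack = {[
pos 2: ']' matches '['; pop; stack = {
pos 3: push '['; stack = {[
pos 4: push '{'; stack = {[{
pos 5: '}' matches '{'; pop; stack = {[
pos 6: ']' matches '['; pop; stack = {
pos 7: '}' matches '{'; pop; stack = (empty)
pos 8: push '{'; stack = {
pos 9: push '{'; stack = {{
pos 10: '}' matches '{'; pop; stack = {
pos 11: push '('; stack = {(
pos 12: push '{'; stack = {({
pos 13: '}' matches '{'; pop; stack = {(
pos 14: ')' matches '('; pop; stack = {
pos 15: push '{'; stack = {{
pos 16: '}' matches '{'; pop; stack = {
pos 17: push '{'; stack = {{
pos 18: '}' matches '{'; pop; stack = {
pos 19: push '['; stack = {[
pos 20: ']' matches '['; pop; stack = {
pos 21: '}' matches '{'; pop; stack = (empty)
pos 22: push '('; stack = (
pos 23: push '('; stack = ((
pos 24: ')' matches '('; pop; stack = (
pos 25: push '{'; stack = ({
pos 26: '}' matches '{'; pop; stack = (
pos 27: push '('; stack = ((
pos 28: ')' matches '('; pop; stack = (
pos 29: ')' matches '('; pop; stack = (empty)
pos 30: push '{'; stack = {
end: stack still non-empty ({) → INVALID
Verdict: unclosed openers at end: { → no

Answer: no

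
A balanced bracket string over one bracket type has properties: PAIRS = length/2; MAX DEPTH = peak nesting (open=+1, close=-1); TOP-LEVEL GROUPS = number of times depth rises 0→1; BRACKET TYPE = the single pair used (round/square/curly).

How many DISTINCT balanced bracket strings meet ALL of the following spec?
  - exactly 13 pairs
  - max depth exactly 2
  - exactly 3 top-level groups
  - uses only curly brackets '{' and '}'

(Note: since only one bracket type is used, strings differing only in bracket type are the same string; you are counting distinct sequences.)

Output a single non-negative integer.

Answer: 66

Derivation:
Spec: pairs=13 depth=2 groups=3
Count(depth <= 2) = 66
Count(depth <= 1) = 0
Count(depth == 2) = 66 - 0 = 66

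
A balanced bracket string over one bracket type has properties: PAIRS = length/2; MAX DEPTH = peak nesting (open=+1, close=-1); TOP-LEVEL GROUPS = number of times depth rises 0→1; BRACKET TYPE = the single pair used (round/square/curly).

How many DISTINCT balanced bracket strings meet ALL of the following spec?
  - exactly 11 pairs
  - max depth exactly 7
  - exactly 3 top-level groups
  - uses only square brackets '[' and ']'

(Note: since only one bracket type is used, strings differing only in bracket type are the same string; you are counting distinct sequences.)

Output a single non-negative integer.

Answer: 306

Derivation:
Spec: pairs=11 depth=7 groups=3
Count(depth <= 7) = 11886
Count(depth <= 6) = 11580
Count(depth == 7) = 11886 - 11580 = 306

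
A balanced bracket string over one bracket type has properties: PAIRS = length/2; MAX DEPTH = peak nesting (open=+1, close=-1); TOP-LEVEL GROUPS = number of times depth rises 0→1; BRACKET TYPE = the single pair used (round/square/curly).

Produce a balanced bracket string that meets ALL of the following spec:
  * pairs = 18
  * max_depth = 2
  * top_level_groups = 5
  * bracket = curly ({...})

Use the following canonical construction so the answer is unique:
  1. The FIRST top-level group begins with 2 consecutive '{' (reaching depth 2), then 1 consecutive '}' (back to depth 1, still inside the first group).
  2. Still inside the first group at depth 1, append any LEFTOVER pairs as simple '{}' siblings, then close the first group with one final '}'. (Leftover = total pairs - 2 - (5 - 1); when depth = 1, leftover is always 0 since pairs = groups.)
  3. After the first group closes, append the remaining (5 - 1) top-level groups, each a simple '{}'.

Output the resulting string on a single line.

Spec: pairs=18 depth=2 groups=5
Leftover pairs = 18 - 2 - (5-1) = 12
First group: deep chain of depth 2 + 12 sibling pairs
Remaining 4 groups: simple '{}' each

Answer: {{}{}{}{}{}{}{}{}{}{}{}{}{}}{}{}{}{}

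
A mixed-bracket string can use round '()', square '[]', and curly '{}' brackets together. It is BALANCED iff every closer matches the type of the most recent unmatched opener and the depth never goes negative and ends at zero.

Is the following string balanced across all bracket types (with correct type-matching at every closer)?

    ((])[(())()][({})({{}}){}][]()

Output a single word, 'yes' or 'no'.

Answer: no

Derivation:
pos 0: push '('; stack = (
pos 1: push '('; stack = ((
pos 2: saw closer ']' but top of stack is '(' (expected ')') → INVALID
Verdict: type mismatch at position 2: ']' closes '(' → no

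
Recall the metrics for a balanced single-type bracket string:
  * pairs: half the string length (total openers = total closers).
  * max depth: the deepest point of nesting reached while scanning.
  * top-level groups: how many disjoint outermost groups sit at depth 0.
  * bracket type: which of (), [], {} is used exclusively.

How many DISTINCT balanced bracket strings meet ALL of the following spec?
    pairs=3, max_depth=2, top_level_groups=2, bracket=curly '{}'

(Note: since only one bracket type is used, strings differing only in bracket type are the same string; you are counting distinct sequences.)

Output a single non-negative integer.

Spec: pairs=3 depth=2 groups=2
Count(depth <= 2) = 2
Count(depth <= 1) = 0
Count(depth == 2) = 2 - 0 = 2

Answer: 2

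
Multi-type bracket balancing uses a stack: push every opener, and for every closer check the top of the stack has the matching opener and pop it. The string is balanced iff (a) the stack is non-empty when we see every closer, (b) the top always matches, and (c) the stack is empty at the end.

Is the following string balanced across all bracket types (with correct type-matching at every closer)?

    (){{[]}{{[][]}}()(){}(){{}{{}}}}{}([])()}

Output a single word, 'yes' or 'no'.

pos 0: push '('; stack = (
pos 1: ')' matches '('; pop; stack = (empty)
pos 2: push '{'; stack = {
pos 3: push '{'; stack = {{
pos 4: push '['; stack = {{[
pos 5: ']' matches '['; pop; stack = {{
pos 6: '}' matches '{'; pop; stack = {
pos 7: push '{'; stack = {{
pos 8: push '{'; stack = {{{
pos 9: push '['; stack = {{{[
pos 10: ']' matches '['; pop; stack = {{{
pos 11: push '['; stack = {{{[
pos 12: ']' matches '['; pop; stack = {{{
pos 13: '}' matches '{'; pop; stack = {{
pos 14: '}' matches '{'; pop; stack = {
pos 15: push '('; stack = {(
pos 16: ')' matches '('; pop; stack = {
pos 17: push '('; stack = {(
pos 18: ')' matches '('; pop; stack = {
pos 19: push '{'; stack = {{
pos 20: '}' matches '{'; pop; stack = {
pos 21: push '('; stack = {(
pos 22: ')' matches '('; pop; stack = {
pos 23: push '{'; stack = {{
pos 24: push '{'; stack = {{{
pos 25: '}' matches '{'; pop; stack = {{
pos 26: push '{'; stack = {{{
pos 27: push '{'; stack = {{{{
pos 28: '}' matches '{'; pop; stack = {{{
pos 29: '}' matches '{'; pop; stack = {{
pos 30: '}' matches '{'; pop; stack = {
pos 31: '}' matches '{'; pop; stack = (empty)
pos 32: push '{'; stack = {
pos 33: '}' matches '{'; pop; stack = (empty)
pos 34: push '('; stack = (
pos 35: push '['; stack = ([
pos 36: ']' matches '['; pop; stack = (
pos 37: ')' matches '('; pop; stack = (empty)
pos 38: push '('; stack = (
pos 39: ')' matches '('; pop; stack = (empty)
pos 40: saw closer '}' but stack is empty → INVALID
Verdict: unmatched closer '}' at position 40 → no

Answer: no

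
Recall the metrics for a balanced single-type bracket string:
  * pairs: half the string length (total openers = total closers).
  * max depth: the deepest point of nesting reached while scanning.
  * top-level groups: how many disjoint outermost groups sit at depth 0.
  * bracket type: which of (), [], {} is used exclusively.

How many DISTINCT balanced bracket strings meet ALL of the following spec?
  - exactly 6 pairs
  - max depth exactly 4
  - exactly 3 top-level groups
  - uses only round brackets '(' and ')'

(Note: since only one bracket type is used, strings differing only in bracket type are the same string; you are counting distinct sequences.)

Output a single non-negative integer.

Answer: 3

Derivation:
Spec: pairs=6 depth=4 groups=3
Count(depth <= 4) = 28
Count(depth <= 3) = 25
Count(depth == 4) = 28 - 25 = 3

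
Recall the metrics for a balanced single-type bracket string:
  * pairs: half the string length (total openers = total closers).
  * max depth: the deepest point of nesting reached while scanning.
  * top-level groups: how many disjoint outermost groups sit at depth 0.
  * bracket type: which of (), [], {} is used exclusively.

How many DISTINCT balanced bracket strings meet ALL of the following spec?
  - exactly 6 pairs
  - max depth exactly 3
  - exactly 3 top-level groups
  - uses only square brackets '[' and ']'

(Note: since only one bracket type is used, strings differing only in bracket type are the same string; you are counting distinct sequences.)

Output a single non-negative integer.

Spec: pairs=6 depth=3 groups=3
Count(depth <= 3) = 25
Count(depth <= 2) = 10
Count(depth == 3) = 25 - 10 = 15

Answer: 15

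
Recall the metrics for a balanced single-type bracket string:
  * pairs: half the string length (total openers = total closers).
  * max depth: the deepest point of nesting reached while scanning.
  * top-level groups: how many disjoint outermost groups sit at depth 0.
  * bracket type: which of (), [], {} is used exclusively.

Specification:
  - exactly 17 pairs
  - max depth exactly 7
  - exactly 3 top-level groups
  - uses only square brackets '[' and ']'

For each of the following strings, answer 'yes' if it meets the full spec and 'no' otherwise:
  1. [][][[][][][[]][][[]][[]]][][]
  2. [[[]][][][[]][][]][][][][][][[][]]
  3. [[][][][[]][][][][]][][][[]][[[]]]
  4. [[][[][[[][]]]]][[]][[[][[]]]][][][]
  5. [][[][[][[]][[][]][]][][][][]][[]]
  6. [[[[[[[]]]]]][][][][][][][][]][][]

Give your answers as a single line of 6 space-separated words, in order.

Answer: no no no no no yes

Derivation:
String 1 '[][][[][][][[]][][[]][[]]][][]': depth seq [1 0 1 0 1 2 1 2 1 2 1 2 3 2 1 2 1 2 3 2 1 2 3 2 1 0 1 0 1 0]
  -> pairs=15 depth=3 groups=5 -> no
String 2 '[[[]][][][[]][][]][][][][][][[][]]': depth seq [1 2 3 2 1 2 1 2 1 2 3 2 1 2 1 2 1 0 1 0 1 0 1 0 1 0 1 0 1 2 1 2 1 0]
  -> pairs=17 depth=3 groups=7 -> no
String 3 '[[][][][[]][][][][]][][][[]][[[]]]': depth seq [1 2 1 2 1 2 1 2 3 2 1 2 1 2 1 2 1 2 1 0 1 0 1 0 1 2 1 0 1 2 3 2 1 0]
  -> pairs=17 depth=3 groups=5 -> no
String 4 '[[][[][[[][]]]]][[]][[[][[]]]][][][]': depth seq [1 2 1 2 3 2 3 4 5 4 5 4 3 2 1 0 1 2 1 0 1 2 3 2 3 4 3 2 1 0 1 0 1 0 1 0]
  -> pairs=18 depth=5 groups=6 -> no
String 5 '[][[][[][[]][[][]][]][][][][]][[]]': depth seq [1 0 1 2 1 2 3 2 3 4 3 2 3 4 3 4 3 2 3 2 1 2 1 2 1 2 1 2 1 0 1 2 1 0]
  -> pairs=17 depth=4 groups=3 -> no
String 6 '[[[[[[[]]]]]][][][][][][][][]][][]': depth seq [1 2 3 4 5 6 7 6 5 4 3 2 1 2 1 2 1 2 1 2 1 2 1 2 1 2 1 2 1 0 1 0 1 0]
  -> pairs=17 depth=7 groups=3 -> yes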